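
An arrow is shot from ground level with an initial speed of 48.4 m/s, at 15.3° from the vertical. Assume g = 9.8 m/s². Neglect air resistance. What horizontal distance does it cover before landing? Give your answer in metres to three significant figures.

Resolve: vₓ = 48.40 sin 15.3° = 12.77 m/s and v_y0 = 48.40 cos 15.3° = 46.68 m/s.
Time aloft: T = 2 v_y0 / g = 2 × 46.68 / 9.80 = 9.527 s.
Horizontal distance R = vₓ T = 12.77 × 9.527 = 121.7 m.

122 m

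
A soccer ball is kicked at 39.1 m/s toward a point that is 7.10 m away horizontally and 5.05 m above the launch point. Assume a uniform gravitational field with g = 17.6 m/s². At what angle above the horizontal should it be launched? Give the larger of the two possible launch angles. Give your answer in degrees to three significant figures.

Trajectory: y = x tanθ − g x² (1 + tan²θ)/(2v₀²). With x = 7.10, y = 5.05, v₀ = 39.1, g = 17.6:
0.2902 tan²θ − 7.10 tanθ + (5.340) = 0.
tanθ = [7.10 ± √(7.10² − 4 × 0.2902 × (5.340))] / (2 × 0.2902) = (7.10 ± 6.649) / 0.5803, giving tanθ = 0.7768 or 23.69.
θ = 37.84° or 87.58°; the larger is 87.58°.

87.6°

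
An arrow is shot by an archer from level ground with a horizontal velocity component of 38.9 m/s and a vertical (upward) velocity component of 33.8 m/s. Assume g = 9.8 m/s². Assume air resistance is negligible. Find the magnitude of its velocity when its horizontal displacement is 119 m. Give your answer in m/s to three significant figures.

x = vₓ t ⇒ t = 119/38.90 = 3.059 s.
Vertical velocity there: v_y = v_y0 − g t = 33.80 − 9.80 × 3.059 = 3.821 m/s.
Speed: √(vₓ² + v_y²) = √(38.90² + 3.821²) = 39.09 m/s.

39.1 m/s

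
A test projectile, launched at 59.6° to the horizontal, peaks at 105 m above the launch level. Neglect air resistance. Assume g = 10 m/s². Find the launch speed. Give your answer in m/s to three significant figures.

At the peak v_y = 0, so v_y0 = √(2gH) = √(2 × 10.0 × 105) = 45.83 m/s.
v_y0 = v₀ sin θ ⇒ v₀ = 45.83 / sin 59.6° = 53.13 m/s.

53.1 m/s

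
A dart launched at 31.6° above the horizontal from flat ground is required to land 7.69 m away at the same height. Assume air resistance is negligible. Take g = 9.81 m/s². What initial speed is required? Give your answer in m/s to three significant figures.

9.19 m/s

From R = (v₀² / g) sin 2θ: v₀ = √(gR / sin 2θ).
v₀ = √(9.81 × 7.69 / sin 63.20°) = √(75.44 / 0.8926) = √84.517 = 9.193 m/s.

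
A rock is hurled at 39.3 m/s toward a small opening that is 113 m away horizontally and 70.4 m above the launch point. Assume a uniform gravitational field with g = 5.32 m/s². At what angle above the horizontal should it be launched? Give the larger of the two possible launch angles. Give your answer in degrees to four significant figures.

Trajectory: y = x tanθ − g x² (1 + tan²θ)/(2v₀²). With x = 113, y = 70.4, v₀ = 39.3, g = 5.32:
21.99 tan²θ − 113 tanθ + (92.39) = 0.
tanθ = [113 ± √(113² − 4 × 21.99 × (92.39))] / (2 × 21.99) = (113 ± 68.13) / 43.98, giving tanθ = 1.020 or 4.118.
θ = 45.57° or 76.35°; the larger is 76.35°.

76.35°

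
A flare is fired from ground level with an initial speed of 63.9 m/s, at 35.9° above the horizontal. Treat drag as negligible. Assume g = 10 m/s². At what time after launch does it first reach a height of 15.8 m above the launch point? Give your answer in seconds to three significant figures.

vₓ = 63.90 cos 35.9° = 51.76 m/s; v_y0 = 63.90 sin 35.9° = 37.47 m/s.
Set y = v_y0 t − ½ g t² = 15.8: 5.000 t² − 37.47 t + 15.8 = 0.
Quadratic formula: t = (37.47 ± √1087.9) / 10.0 = (37.47 ± 32.98) / 10.0 → t = 0.4485 s or 7.045 s.
The first (ascending) time is 0.4485 s.

0.449 s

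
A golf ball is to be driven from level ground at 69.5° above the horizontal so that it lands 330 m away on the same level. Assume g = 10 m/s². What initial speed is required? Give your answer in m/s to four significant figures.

From R = (v₀² / g) sin 2θ: v₀ = √(gR / sin 2θ).
v₀ = √(10.0 × 330 / sin 139.0°) = √(3300 / 0.6561) = √5030.0 = 70.92 m/s.

70.92 m/s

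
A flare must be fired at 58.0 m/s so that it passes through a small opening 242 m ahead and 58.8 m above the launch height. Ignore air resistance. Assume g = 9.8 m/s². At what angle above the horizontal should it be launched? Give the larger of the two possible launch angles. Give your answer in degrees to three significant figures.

63.3°

Trajectory: y = x tanθ − g x² (1 + tan²θ)/(2v₀²). With x = 242, y = 58.8, v₀ = 58.0, g = 9.80:
85.30 tan²θ − 242 tanθ + (144.1) = 0.
tanθ = [242 ± √(242² − 4 × 85.30 × (144.1))] / (2 × 85.30) = (242 ± 96.92) / 170.6, giving tanθ = 0.8504 or 1.987.
θ = 40.38° or 63.28°; the larger is 63.28°.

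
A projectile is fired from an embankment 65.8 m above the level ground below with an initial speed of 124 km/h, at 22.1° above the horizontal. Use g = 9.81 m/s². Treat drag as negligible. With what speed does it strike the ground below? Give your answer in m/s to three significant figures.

Convert: 124 km/h = 124/3.6 = 34.44 m/s.
vₓ = 34.44 cos 22.1° = 31.91 m/s; v_y0 = 34.44 sin 22.1° = 12.96 m/s.
With up positive and y = 0 at the ground: y(t) = 65.8 + (12.96) t − 4.905 t². Setting y = 0 and taking the positive root: t = [12.96 + √(12.96² + 2·9.81·65.8)] / 9.81 = (12.96 + 38.20) / 9.81 = 5.215 s.
Vertical velocity at impact: v_y = v_y0 − g t = 12.96 − 9.81 × 5.215 = −38.20 m/s.
Speed: |v| = √(vₓ² + v_y²) = √(31.91² + 38.20²) = 49.77 m/s.

49.8 m/s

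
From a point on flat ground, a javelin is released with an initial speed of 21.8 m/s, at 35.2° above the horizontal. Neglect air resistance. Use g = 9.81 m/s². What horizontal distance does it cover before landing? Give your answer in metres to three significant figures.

Components: vₓ = 21.80 cos 35.2° = 17.81 m/s, v_y0 = 21.80 sin 35.2° = 12.57 m/s.
Flight time T = 2 v_y0 / g = 2.562 s.
Horizontal distance R = vₓ T = 17.81 × 2.562 = 45.64 m.

45.6 m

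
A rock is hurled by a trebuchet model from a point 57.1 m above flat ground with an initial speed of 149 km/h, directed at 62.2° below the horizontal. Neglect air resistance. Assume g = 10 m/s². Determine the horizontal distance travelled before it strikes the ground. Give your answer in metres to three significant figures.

25.5 m

Convert: 149 km/h = 149/3.6 = 41.39 m/s.
vₓ = 41.39 cos 62.2° = 19.30 m/s; v_y0 = −36.61 m/s (downward).
Vertical motion (up positive, ground at y = 0): 5.000 t² − (−36.61) t − 57.1 = 0, so t = (−36.61 + √(36.61² + 2·10.0·57.1)) / 10.0 = (−36.61 + 49.82) / 10.0 = 1.321 s.
Horizontal distance: R = vₓ t = 19.30 × 1.321 = 25.50 m.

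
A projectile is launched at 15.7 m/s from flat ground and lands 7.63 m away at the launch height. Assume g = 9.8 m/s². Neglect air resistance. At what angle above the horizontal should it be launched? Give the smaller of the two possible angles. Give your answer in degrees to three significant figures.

From R = (v₀²/g) sin 2θ: sin 2θ = 9.80 × 7.63 / 246.49 = 0.3034.
2θ = 17.66° or 180° − 17.66° = 162.3°, so θ = 8.830° or 81.17°.
The smaller angle is 8.830°.

8.83°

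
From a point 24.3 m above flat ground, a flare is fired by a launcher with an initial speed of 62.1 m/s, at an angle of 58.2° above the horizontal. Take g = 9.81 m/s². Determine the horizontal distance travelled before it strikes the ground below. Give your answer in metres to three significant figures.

Resolve: vₓ = 62.10 cos 58.2° = 32.72 m/s and v_y0 = 62.10 sin 58.2° = 52.78 m/s.
With up positive and y = 0 at the ground: y(t) = 24.3 + (52.78) t − 4.905 t². Setting y = 0 and taking the positive root: t = [52.78 + √(52.78² + 2·9.81·24.3)] / 9.81 = (52.78 + 57.12) / 9.81 = 11.20 s.
Horizontal distance: R = vₓ t = 32.72 × 11.20 = 366.6 m.

367 m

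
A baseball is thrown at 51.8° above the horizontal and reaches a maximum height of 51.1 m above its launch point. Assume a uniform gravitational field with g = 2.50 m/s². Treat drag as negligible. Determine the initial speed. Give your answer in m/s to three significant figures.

20.3 m/s

At the peak v_y = 0, so v_y0 = √(2gH) = √(2 × 2.50 × 51.1) = 15.98 m/s.
v_y0 = v₀ sin θ ⇒ v₀ = 15.98 / sin 51.8° = 20.34 m/s.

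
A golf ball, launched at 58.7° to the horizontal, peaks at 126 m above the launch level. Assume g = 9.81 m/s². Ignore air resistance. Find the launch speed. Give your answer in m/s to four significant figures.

58.19 m/s

At the peak v_y = 0, so v_y0 = √(2gH) = √(2 × 9.81 × 126) = 49.72 m/s.
v_y0 = v₀ sin θ ⇒ v₀ = 49.72 / sin 58.7° = 58.19 m/s.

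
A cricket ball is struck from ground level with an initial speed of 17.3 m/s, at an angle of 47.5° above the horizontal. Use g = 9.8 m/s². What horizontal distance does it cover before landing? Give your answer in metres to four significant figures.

vₓ = 17.30 cos 47.5° = 11.69 m/s; v_y0 = 17.30 sin 47.5° = 12.75 m/s.
Flight time T = 2 v_y0 / g = 2.603 s.
Range: R = vₓ T = 11.69 × 2.603 = 30.42 m.

30.42 m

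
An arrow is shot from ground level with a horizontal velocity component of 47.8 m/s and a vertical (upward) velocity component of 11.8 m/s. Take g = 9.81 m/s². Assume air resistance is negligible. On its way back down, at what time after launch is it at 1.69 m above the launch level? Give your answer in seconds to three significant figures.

2.25 s

Require v_y0 t − ½ g t² = 1.69, i.e. 4.905 t² − 11.80 t + 1.69 = 0.
Quadratic formula: t = (11.80 ± √106.08) / 9.81 = (11.80 ± 10.30) / 9.81 → t = 0.1529 s or 2.253 s.
The descending-branch root is 2.253 s.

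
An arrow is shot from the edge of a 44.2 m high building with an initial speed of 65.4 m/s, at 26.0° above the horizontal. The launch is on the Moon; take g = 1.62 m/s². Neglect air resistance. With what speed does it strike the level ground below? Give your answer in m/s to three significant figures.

66.5 m/s

Components: vₓ = 65.40 cos 26.0° = 58.78 m/s, v_y0 = 65.40 sin 26.0° = 28.67 m/s.
The projectile lands when y = 44.2 + (28.67) t − ½·1.62·t² = 0. Positive root: t = (28.67 + √(28.67² + 2·1.62·44.2)) / 1.62 = (28.67 + 31.07) / 1.62 = 36.87 s.
Vertical velocity at impact: v_y = v_y0 − g t = 28.67 − 1.62 × 36.87 = −31.07 m/s.
Speed: |v| = √(vₓ² + v_y²) = √(58.78² + 31.07²) = 66.49 m/s.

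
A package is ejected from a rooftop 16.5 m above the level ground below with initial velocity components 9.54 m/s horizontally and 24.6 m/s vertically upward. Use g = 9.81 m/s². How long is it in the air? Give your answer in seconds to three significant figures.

5.61 s

Vertical motion (up positive, ground at y = 0): 4.905 t² − (24.60) t − 16.5 = 0, so t = (24.60 + √(24.60² + 2·9.81·16.5)) / 9.81 = (24.60 + 30.48) / 9.81 = 5.614 s.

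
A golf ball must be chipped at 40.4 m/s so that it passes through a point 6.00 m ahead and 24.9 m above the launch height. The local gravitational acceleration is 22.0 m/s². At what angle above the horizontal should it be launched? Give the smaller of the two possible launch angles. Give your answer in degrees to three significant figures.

Trajectory: y = x tanθ − g x² (1 + tan²θ)/(2v₀²). With x = 6.00, y = 24.9, v₀ = 40.4, g = 22.0:
0.2426 tan²θ − 6.00 tanθ + (25.14) = 0.
tanθ = [6.00 ± √(6.00² − 4 × 0.2426 × (25.14))] / (2 × 0.2426) = (6.00 ± 3.406) / 0.4852, giving tanθ = 5.346 or 19.38.
θ = 79.41° or 87.05°; the smaller is 79.41°.

79.4°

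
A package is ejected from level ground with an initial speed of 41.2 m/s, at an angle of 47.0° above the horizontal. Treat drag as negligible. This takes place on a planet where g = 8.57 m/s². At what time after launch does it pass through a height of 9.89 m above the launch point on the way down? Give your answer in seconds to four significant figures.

6.687 s

Horizontal component vₓ = 41.20 cos 47.0° = 28.10 m/s; vertical v_y0 = 41.20 sin 47.0° = 30.13 m/s.
Require v_y0 t − ½ g t² = 9.89, i.e. 4.285 t² − 30.13 t + 9.89 = 0.
t = [30.13 ± √(30.13² − 2·8.57·9.89)] / 8.57 = (30.13 ± 27.17) / 8.57, so t = 0.3452 s or t = 6.687 s.
The descending-branch root is 6.687 s.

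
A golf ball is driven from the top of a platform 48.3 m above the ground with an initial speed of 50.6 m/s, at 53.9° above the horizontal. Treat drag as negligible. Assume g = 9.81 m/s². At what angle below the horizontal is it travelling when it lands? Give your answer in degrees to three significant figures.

59.8°

Components: vₓ = 50.60 cos 53.9° = 29.81 m/s, v_y0 = 50.60 sin 53.9° = 40.88 m/s.
With up positive and y = 0 at the ground: y(t) = 48.3 + (40.88) t − 4.905 t². Setting y = 0 and taking the positive root: t = [40.88 + √(40.88² + 2·9.81·48.3)] / 9.81 = (40.88 + 51.18) / 9.81 = 9.385 s.
At impact: v_y = v_y0 − g t = −51.18 m/s; vₓ = 29.81 m/s.
Angle below horizontal: arctan(|v_y|/vₓ) = arctan(51.18/29.81) = 59.78°.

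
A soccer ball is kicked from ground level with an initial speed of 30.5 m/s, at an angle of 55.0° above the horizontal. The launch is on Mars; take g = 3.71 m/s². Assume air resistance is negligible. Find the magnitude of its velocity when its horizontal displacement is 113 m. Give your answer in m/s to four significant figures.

Components: vₓ = 30.50 cos 55.0° = 17.49 m/s, v_y0 = 30.50 sin 55.0° = 24.98 m/s.
x = vₓ t ⇒ t = 113/17.49 = 6.459 s.
Vertical velocity there: v_y = v_y0 − g t = 24.98 − 3.71 × 6.459 = 1.020 m/s.
Speed: √(vₓ² + v_y²) = √(17.49² + 1.020²) = 17.52 m/s.

17.52 m/s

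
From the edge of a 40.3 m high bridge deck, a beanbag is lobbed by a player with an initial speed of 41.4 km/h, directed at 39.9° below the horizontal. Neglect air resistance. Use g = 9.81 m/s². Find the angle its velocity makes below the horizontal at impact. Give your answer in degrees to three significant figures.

73.1°

Convert: 41.4 km/h = 41.4/3.6 = 11.50 m/s.
vₓ = 11.50 cos 39.9° = 8.822 m/s; v_y0 = −7.377 m/s (downward).
Vertical motion (up positive, ground at y = 0): 4.905 t² − (−7.377) t − 40.3 = 0, so t = (−7.377 + √(7.377² + 2·9.81·40.3)) / 9.81 = (−7.377 + 29.07) / 9.81 = 2.211 s.
At impact: v_y = v_y0 − g t = −29.07 m/s; vₓ = 8.822 m/s.
Angle below horizontal: arctan(|v_y|/vₓ) = arctan(29.07/8.822) = 73.12°.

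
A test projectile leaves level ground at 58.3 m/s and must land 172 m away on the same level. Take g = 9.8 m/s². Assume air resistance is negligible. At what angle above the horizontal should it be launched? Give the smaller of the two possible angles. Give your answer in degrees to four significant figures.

R = v₀² sin 2θ / g gives sin 2θ = gR/v₀² = 9.80·172/58.3² = 0.4959.
2θ = 29.73° or 180° − 29.73° = 150.3°, so θ = 14.87° or 75.13°.
The smaller angle is 14.87°.

14.87°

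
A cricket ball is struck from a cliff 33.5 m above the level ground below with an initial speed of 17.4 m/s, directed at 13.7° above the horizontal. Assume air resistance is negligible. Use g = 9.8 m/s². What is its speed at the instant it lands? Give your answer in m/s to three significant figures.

Horizontal component vₓ = 17.40 cos 13.7° = 16.90 m/s; vertical v_y0 = 17.40 sin 13.7° = 4.121 m/s.
The projectile lands when y = 33.5 + (4.121) t − ½·9.80·t² = 0. Positive root: t = (4.121 + √(4.121² + 2·9.80·33.5)) / 9.80 = (4.121 + 25.95) / 9.80 = 3.069 s.
Vertical velocity at impact: v_y = v_y0 − g t = 4.121 − 9.80 × 3.069 = −25.95 m/s.
Speed: |v| = √(vₓ² + v_y²) = √(16.90² + 25.95²) = 30.97 m/s.

31.0 m/s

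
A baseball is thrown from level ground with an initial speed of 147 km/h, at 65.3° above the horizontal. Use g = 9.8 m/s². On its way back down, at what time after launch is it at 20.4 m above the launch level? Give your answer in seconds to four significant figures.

Convert: 147 km/h = 147/3.6 = 40.83 m/s.
Horizontal component vₓ = 40.83 cos 65.3° = 17.06 m/s; vertical v_y0 = 40.83 sin 65.3° = 37.10 m/s.
Height y(t) = 37.10 t − 4.900 t² = 20.4 gives 4.900 t² − 37.10 t + 20.4 = 0.
Quadratic formula: t = (37.10 ± √976.38) / 9.80 = (37.10 ± 31.25) / 9.80 → t = 0.5970 s or 6.974 s.
The descending-branch root is 6.974 s.

6.974 s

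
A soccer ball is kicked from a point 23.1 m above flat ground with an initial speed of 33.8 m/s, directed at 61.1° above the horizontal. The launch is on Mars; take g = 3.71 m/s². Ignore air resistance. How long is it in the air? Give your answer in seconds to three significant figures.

16.7 s

Resolve: vₓ = 33.80 cos 61.1° = 16.33 m/s and v_y0 = 33.80 sin 61.1° = 29.59 m/s.
Vertical motion (up positive, ground at y = 0): 1.855 t² − (29.59) t − 23.1 = 0, so t = (29.59 + √(29.59² + 2·3.71·23.1)) / 3.71 = (29.59 + 32.36) / 3.71 = 16.70 s.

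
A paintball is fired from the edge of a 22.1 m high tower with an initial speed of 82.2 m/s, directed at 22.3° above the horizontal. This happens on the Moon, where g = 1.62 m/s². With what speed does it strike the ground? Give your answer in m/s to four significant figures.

Horizontal component vₓ = 82.20 cos 22.3° = 76.05 m/s; vertical v_y0 = 82.20 sin 22.3° = 31.19 m/s.
With up positive and y = 0 at the ground: y(t) = 22.1 + (31.19) t − 0.8100 t². Setting y = 0 and taking the positive root: t = [31.19 + √(31.19² + 2·1.62·22.1)] / 1.62 = (31.19 + 32.32) / 1.62 = 39.20 s.
Vertical velocity at impact: v_y = v_y0 − g t = 31.19 − 1.62 × 39.20 = −32.32 m/s.
Speed: |v| = √(vₓ² + v_y²) = √(76.05² + 32.32²) = 82.63 m/s.

82.63 m/s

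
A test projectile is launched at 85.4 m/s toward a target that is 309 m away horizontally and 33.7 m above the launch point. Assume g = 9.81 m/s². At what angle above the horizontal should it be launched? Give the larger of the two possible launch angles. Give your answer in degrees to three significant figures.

77.4°

Trajectory: y = x tanθ − g x² (1 + tan²θ)/(2v₀²). With x = 309, y = 33.7, v₀ = 85.4, g = 9.81:
64.22 tan²θ − 309 tanθ + (97.92) = 0.
tanθ = [309 ± √(309² − 4 × 64.22 × (97.92))] / (2 × 64.22) = (309 ± 265.2) / 128.4, giving tanθ = 0.3411 or 4.471.
θ = 18.83° or 77.39°; the larger is 77.39°.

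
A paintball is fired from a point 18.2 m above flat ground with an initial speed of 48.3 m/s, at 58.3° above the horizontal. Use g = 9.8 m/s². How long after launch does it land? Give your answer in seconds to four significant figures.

Components: vₓ = 48.30 cos 58.3° = 25.38 m/s, v_y0 = 48.30 sin 58.3° = 41.09 m/s.
Vertical motion (up positive, ground at y = 0): 4.900 t² − (41.09) t − 18.2 = 0, so t = (41.09 + √(41.09² + 2·9.80·18.2)) / 9.80 = (41.09 + 45.23) / 9.80 = 8.808 s.

8.808 s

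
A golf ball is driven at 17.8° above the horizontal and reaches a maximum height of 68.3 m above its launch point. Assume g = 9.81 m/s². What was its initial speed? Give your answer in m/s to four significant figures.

At the peak v_y = 0, so v_y0 = √(2gH) = √(2 × 9.81 × 68.3) = 36.61 m/s.
v_y0 = v₀ sin θ ⇒ v₀ = 36.61 / sin 17.8° = 119.7 m/s.

119.7 m/s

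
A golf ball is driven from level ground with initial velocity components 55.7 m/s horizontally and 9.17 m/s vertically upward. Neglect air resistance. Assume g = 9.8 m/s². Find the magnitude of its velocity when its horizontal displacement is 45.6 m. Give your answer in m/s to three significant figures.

55.7 m/s

At x = 45.6 m, t = x/vₓ = 45.6/55.70 = 0.8187 s.
Vertical velocity there: v_y = v_y0 − g t = 9.170 − 9.80 × 0.8187 = 1.147 m/s.
Speed: √(vₓ² + v_y²) = √(55.70² + 1.147²) = 55.71 m/s.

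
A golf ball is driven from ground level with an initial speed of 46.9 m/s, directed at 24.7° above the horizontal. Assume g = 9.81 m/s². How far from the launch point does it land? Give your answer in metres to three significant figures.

170 m

Components: vₓ = 46.90 cos 24.7° = 42.61 m/s, v_y0 = 46.90 sin 24.7° = 19.60 m/s.
Flight time T = 2 v_y0 / g = 3.996 s.
Horizontal distance R = vₓ T = 42.61 × 3.996 = 170.2 m.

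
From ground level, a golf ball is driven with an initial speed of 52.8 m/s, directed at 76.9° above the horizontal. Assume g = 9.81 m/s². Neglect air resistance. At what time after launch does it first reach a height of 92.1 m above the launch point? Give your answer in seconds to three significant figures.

Resolve: vₓ = 52.80 cos 76.9° = 11.97 m/s and v_y0 = 52.80 sin 76.9° = 51.43 m/s.
Require v_y0 t − ½ g t² = 92.1, i.e. 4.905 t² − 51.43 t + 92.1 = 0.
Quadratic formula: t = (51.43 ± √837.62) / 9.81 = (51.43 ± 28.94) / 9.81 → t = 2.292 s or 8.192 s.
The first (ascending) time is 2.292 s.

2.29 s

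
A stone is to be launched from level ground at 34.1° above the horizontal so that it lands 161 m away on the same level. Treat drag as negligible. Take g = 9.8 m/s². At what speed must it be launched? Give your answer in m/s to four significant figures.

From R = (v₀² / g) sin 2θ: v₀ = √(gR / sin 2θ).
v₀ = √(9.80 × 161 / sin 68.20°) = √(1578 / 0.9285) = √1699.3 = 41.22 m/s.

41.22 m/s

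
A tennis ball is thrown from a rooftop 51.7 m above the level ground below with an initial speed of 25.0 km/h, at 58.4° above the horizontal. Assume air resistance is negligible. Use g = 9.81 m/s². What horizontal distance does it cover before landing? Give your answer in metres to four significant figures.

Convert: 25.0 km/h = 25.0/3.6 = 6.944 m/s.
Horizontal component vₓ = 6.944 cos 58.4° = 3.639 m/s; vertical v_y0 = 6.944 sin 58.4° = 5.915 m/s.
The projectile lands when y = 51.7 + (5.915) t − ½·9.81·t² = 0. Positive root: t = (5.915 + √(5.915² + 2·9.81·51.7)) / 9.81 = (5.915 + 32.39) / 9.81 = 3.905 s.
Horizontal distance: R = vₓ t = 3.639 × 3.905 = 14.21 m.

14.21 m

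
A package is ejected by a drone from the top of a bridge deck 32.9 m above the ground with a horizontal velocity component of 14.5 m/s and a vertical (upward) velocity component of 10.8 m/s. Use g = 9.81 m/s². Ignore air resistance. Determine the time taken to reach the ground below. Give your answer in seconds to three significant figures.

The projectile lands when y = 32.9 + (10.80) t − ½·9.81·t² = 0. Positive root: t = (10.80 + √(10.80² + 2·9.81·32.9)) / 9.81 = (10.80 + 27.61) / 9.81 = 3.915 s.

3.92 s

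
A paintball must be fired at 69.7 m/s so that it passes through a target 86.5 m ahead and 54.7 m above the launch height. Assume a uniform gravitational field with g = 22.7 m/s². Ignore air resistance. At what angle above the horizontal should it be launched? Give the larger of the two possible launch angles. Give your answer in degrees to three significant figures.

Trajectory: y = x tanθ − g x² (1 + tan²θ)/(2v₀²). With x = 86.5, y = 54.7, v₀ = 69.7, g = 22.7:
17.48 tan²θ − 86.5 tanθ + (72.18) = 0.
tanθ = [86.5 ± √(86.5² − 4 × 17.48 × (72.18))] / (2 × 17.48) = (86.5 ± 49.35) / 34.96, giving tanθ = 1.063 or 3.886.
θ = 46.74° or 75.57°; the larger is 75.57°.

75.6°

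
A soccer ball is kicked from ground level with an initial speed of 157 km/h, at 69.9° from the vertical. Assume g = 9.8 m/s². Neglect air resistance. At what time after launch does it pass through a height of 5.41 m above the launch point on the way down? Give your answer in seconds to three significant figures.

2.64 s

Convert: 157 km/h = 157/3.6 = 43.61 m/s.
Resolve: vₓ = 43.61 sin 69.9° = 40.95 m/s and v_y0 = 43.61 cos 69.9° = 14.99 m/s.
Height y(t) = 14.99 t − 4.900 t² = 5.41 gives 4.900 t² − 14.99 t + 5.41 = 0.
Quadratic formula: t = (14.99 ± √118.59) / 9.80 = (14.99 ± 10.89) / 9.80 → t = 0.4181 s or 2.641 s.
The descending-branch root is 2.641 s.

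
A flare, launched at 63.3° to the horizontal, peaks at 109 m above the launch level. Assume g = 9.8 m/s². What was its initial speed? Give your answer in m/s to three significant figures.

At the peak v_y = 0, so v_y0 = √(2gH) = √(2 × 9.80 × 109) = 46.22 m/s.
v_y0 = v₀ sin θ ⇒ v₀ = 46.22 / sin 63.3° = 51.74 m/s.

51.7 m/s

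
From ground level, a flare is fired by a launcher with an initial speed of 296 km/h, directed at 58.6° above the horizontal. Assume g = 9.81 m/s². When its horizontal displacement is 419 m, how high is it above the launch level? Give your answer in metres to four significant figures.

Convert: 296 km/h = 296/3.6 = 82.22 m/s.
Horizontal component vₓ = 82.22 cos 58.6° = 42.84 m/s; vertical v_y0 = 82.22 sin 58.6° = 70.18 m/s.
At x = 419 m, t = x/vₓ = 419/42.84 = 9.781 s.
Height: y = v_y0 t − ½ g t² = 70.18 × 9.781 − 4.905 × 9.781² = 686.4 − 469.2 = 217.2 m.

217.2 m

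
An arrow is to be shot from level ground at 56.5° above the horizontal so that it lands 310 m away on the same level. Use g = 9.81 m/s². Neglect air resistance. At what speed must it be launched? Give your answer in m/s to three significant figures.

57.5 m/s

On level ground R = v₀² sin 2θ / g ⇒ v₀ = √(gR / sin 2θ).
v₀ = √(9.81 × 310 / sin 113.0°) = √(3041 / 0.9205) = √3303.7 = 57.48 m/s.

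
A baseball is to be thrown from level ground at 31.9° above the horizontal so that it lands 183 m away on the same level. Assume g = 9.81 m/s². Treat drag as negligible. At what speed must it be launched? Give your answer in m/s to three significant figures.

44.7 m/s

Level-ground range: R = v₀² sin(2θ)/g, so v₀ = √(gR / sin 2θ).
v₀ = √(9.81 × 183 / sin 63.80°) = √(1795 / 0.8973) = √2000.8 = 44.73 m/s.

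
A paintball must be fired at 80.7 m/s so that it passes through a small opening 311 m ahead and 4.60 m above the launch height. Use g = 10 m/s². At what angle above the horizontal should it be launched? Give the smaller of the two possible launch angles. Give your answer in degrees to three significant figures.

15.2°

Trajectory: y = x tanθ − g x² (1 + tan²θ)/(2v₀²). With x = 311, y = 4.60, v₀ = 80.7, g = 10.0:
74.26 tan²θ − 311 tanθ + (78.86) = 0.
tanθ = [311 ± √(311² − 4 × 74.26 × (78.86))] / (2 × 74.26) = (311 ± 270.7) / 148.5, giving tanθ = 0.2711 or 3.917.
θ = 15.17° or 75.68°; the smaller is 15.17°.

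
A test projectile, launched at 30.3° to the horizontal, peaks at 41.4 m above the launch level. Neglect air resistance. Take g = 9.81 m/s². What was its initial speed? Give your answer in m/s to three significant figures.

56.5 m/s

At the peak v_y = 0, so v_y0 = √(2gH) = √(2 × 9.81 × 41.4) = 28.50 m/s.
v_y0 = v₀ sin θ ⇒ v₀ = 28.50 / sin 30.3° = 56.49 m/s.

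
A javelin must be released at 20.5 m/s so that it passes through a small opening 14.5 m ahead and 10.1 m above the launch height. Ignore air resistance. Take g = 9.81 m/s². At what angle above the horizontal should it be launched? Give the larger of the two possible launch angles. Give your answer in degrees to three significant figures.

Trajectory: y = x tanθ − g x² (1 + tan²θ)/(2v₀²). With x = 14.5, y = 10.1, v₀ = 20.5, g = 9.81:
2.454 tan²θ − 14.5 tanθ + (12.55) = 0.
tanθ = [14.5 ± √(14.5² − 4 × 2.454 × (12.55))] / (2 × 2.454) = (14.5 ± 9.329) / 4.908, giving tanθ = 1.054 or 4.855.
θ = 46.50° or 78.36°; the larger is 78.36°.

78.4°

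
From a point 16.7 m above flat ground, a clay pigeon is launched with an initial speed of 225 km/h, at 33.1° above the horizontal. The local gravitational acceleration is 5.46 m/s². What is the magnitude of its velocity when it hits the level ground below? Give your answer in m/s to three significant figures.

Convert: 225 km/h = 225/3.6 = 62.50 m/s.
vₓ = 62.50 cos 33.1° = 52.36 m/s; v_y0 = 62.50 sin 33.1° = 34.13 m/s.
With up positive and y = 0 at the ground: y(t) = 16.7 + (34.13) t − 2.730 t². Setting y = 0 and taking the positive root: t = [34.13 + √(34.13² + 2·5.46·16.7)] / 5.46 = (34.13 + 36.71) / 5.46 = 12.97 s.
Vertical velocity at impact: v_y = v_y0 − g t = 34.13 − 5.46 × 12.97 = −36.71 m/s.
Speed: |v| = √(vₓ² + v_y²) = √(52.36² + 36.71²) = 63.94 m/s.

63.9 m/s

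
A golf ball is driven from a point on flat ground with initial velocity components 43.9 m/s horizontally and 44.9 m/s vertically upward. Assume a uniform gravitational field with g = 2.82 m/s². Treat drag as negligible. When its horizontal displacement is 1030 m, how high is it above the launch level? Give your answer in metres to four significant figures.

277.3 m

x = vₓ t ⇒ t = 1030/43.90 = 23.46 s.
Height: y = v_y0 t − ½ g t² = 44.90 × 23.46 − 1.410 × 23.46² = 1053 − 776.2 = 277.3 m.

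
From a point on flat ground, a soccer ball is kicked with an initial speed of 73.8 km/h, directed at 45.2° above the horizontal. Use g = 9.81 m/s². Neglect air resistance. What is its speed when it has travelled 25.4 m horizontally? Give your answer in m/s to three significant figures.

Convert: 73.8 km/h = 73.8/3.6 = 20.50 m/s.
vₓ = 20.50 cos 45.2° = 14.45 m/s; v_y0 = 20.50 sin 45.2° = 14.55 m/s.
Time to reach x = 25.4 m: t = x/vₓ = 25.4/14.45 = 1.758 s.
Vertical velocity there: v_y = v_y0 − g t = 14.55 − 9.81 × 1.758 = −2.704 m/s.
Speed: √(vₓ² + v_y²) = √(14.45² + 2.704²) = 14.70 m/s.

14.7 m/s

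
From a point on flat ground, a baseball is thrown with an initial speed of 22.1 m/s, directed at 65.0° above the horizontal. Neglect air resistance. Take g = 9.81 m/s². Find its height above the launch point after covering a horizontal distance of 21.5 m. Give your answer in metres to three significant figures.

Components: vₓ = 22.10 cos 65.0° = 9.340 m/s, v_y0 = 22.10 sin 65.0° = 20.03 m/s.
Time to reach x = 21.5 m: t = x/vₓ = 21.5/9.340 = 2.302 s.
Height: y = v_y0 t − ½ g t² = 20.03 × 2.302 − 4.905 × 2.302² = 46.11 − 25.99 = 20.12 m.

20.1 m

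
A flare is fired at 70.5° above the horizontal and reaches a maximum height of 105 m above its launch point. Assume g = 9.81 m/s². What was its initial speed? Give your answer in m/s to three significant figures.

At the peak v_y = 0, so v_y0 = √(2gH) = √(2 × 9.81 × 105) = 45.39 m/s.
v_y0 = v₀ sin θ ⇒ v₀ = 45.39 / sin 70.5° = 48.15 m/s.

48.2 m/s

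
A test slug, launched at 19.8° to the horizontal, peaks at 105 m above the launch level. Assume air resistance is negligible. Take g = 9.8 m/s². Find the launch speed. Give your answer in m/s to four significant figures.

At the peak v_y = 0, so v_y0 = √(2gH) = √(2 × 9.80 × 105) = 45.37 m/s.
v_y0 = v₀ sin θ ⇒ v₀ = 45.37 / sin 19.8° = 133.9 m/s.

133.9 m/s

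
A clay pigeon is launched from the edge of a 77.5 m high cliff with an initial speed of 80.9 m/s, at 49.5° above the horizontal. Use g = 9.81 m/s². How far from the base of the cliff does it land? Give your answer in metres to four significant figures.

719.6 m

Horizontal component vₓ = 80.90 cos 49.5° = 52.54 m/s; vertical v_y0 = 80.90 sin 49.5° = 61.52 m/s.
Vertical motion (up positive, ground at y = 0): 4.905 t² − (61.52) t − 77.5 = 0, so t = (61.52 + √(61.52² + 2·9.81·77.5)) / 9.81 = (61.52 + 72.83) / 9.81 = 13.70 s.
Horizontal distance: R = vₓ t = 52.54 × 13.70 = 719.6 m.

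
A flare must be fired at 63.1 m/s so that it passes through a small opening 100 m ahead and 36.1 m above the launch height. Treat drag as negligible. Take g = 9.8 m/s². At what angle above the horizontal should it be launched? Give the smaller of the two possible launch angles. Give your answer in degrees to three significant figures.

27.3°

Trajectory: y = x tanθ − g x² (1 + tan²θ)/(2v₀²). With x = 100, y = 36.1, v₀ = 63.1, g = 9.80:
12.31 tan²θ − 100 tanθ + (48.41) = 0.
tanθ = [100 ± √(100² − 4 × 12.31 × (48.41))] / (2 × 12.31) = (100 ± 87.28) / 24.61, giving tanθ = 0.5170 or 7.609.
θ = 27.34° or 82.51°; the smaller is 27.34°.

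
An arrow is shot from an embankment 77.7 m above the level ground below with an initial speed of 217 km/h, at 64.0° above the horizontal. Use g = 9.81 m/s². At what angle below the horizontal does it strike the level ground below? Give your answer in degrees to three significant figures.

Convert: 217 km/h = 217/3.6 = 60.28 m/s.
Horizontal component vₓ = 60.28 cos 64.0° = 26.42 m/s; vertical v_y0 = 60.28 sin 64.0° = 54.18 m/s.
With up positive and y = 0 at the ground: y(t) = 77.7 + (54.18) t − 4.905 t². Setting y = 0 and taking the positive root: t = [54.18 + √(54.18² + 2·9.81·77.7)] / 9.81 = (54.18 + 66.78) / 9.81 = 12.33 s.
At impact: v_y = v_y0 − g t = −66.78 m/s; vₓ = 26.42 m/s.
Angle below horizontal: arctan(|v_y|/vₓ) = arctan(66.78/26.42) = 68.41°.

68.4°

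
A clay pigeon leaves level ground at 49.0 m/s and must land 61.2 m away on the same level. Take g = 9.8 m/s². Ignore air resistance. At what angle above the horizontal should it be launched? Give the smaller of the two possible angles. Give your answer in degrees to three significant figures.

7.23°

Level-ground range R = v₀² sin(2θ)/g ⇒ sin(2θ) = gR/v₀² = 9.80 × 61.2 / 49.0² = 0.2498.
2θ = 14.47° or 180° − 14.47° = 165.5°, so θ = 7.233° or 82.77°.
The smaller angle is 7.233°.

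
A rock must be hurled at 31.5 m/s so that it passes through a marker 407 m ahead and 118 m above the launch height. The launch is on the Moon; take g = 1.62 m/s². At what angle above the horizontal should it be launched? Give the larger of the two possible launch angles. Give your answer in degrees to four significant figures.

64.86°

Trajectory: y = x tanθ − g x² (1 + tan²θ)/(2v₀²). With x = 407, y = 118, v₀ = 31.5, g = 1.62:
135.2 tan²θ − 407 tanθ + (253.2) = 0.
tanθ = [407 ± √(407² − 4 × 135.2 × (253.2))] / (2 × 135.2) = (407 ± 169.4) / 270.4, giving tanθ = 0.8787 or 2.131.
θ = 41.31° or 64.86°; the larger is 64.86°.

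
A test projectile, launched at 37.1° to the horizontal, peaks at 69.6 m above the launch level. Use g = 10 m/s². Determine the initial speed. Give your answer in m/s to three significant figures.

61.9 m/s

At the peak v_y = 0, so v_y0 = √(2gH) = √(2 × 10.0 × 69.6) = 37.31 m/s.
v_y0 = v₀ sin θ ⇒ v₀ = 37.31 / sin 37.1° = 61.85 m/s.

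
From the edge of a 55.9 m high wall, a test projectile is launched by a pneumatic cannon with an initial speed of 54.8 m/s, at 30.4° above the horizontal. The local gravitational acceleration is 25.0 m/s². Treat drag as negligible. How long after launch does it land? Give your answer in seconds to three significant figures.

3.50 s

Horizontal component vₓ = 54.80 cos 30.4° = 47.27 m/s; vertical v_y0 = 54.80 sin 30.4° = 27.73 m/s.
The projectile lands when y = 55.9 + (27.73) t − ½·25.0·t² = 0. Positive root: t = (27.73 + √(27.73² + 2·25.0·55.9)) / 25.0 = (27.73 + 59.70) / 25.0 = 3.497 s.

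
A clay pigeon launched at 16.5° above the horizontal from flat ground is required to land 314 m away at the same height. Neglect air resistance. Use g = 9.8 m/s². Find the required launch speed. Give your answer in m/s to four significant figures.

From R = (v₀² / g) sin 2θ: v₀ = √(gR / sin 2θ).
v₀ = √(9.80 × 314 / sin 33.00°) = √(3077 / 0.5446) = √5650.0 = 75.17 m/s.

75.17 m/s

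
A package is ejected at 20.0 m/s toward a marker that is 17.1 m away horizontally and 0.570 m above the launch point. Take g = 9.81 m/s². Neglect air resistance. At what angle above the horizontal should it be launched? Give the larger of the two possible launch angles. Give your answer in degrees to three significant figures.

Trajectory: y = x tanθ − g x² (1 + tan²θ)/(2v₀²). With x = 17.1, y = 0.570, v₀ = 20.0, g = 9.81:
3.586 tan²θ − 17.1 tanθ + (4.156) = 0.
tanθ = [17.1 ± √(17.1² − 4 × 3.586 × (4.156))] / (2 × 3.586) = (17.1 ± 15.26) / 7.171, giving tanθ = 0.2569 or 4.512.
θ = 14.41° or 77.50°; the larger is 77.50°.

77.5°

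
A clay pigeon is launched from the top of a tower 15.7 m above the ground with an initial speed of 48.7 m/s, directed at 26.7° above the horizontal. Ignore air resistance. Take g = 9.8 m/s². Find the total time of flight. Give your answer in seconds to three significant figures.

Horizontal component vₓ = 48.70 cos 26.7° = 43.51 m/s; vertical v_y0 = 48.70 sin 26.7° = 21.88 m/s.
The projectile lands when y = 15.7 + (21.88) t − ½·9.80·t² = 0. Positive root: t = (21.88 + √(21.88² + 2·9.80·15.7)) / 9.80 = (21.88 + 28.05) / 9.80 = 5.095 s.

5.09 s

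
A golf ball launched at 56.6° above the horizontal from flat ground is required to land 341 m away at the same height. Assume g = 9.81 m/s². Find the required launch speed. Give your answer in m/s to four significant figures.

From R = (v₀² / g) sin 2θ: v₀ = √(gR / sin 2θ).
v₀ = √(9.81 × 341 / sin 113.2°) = √(3345 / 0.9191) = √3639.5 = 60.33 m/s.

60.33 m/s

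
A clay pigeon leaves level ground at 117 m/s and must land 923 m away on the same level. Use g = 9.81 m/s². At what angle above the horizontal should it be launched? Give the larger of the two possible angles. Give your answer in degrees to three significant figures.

69.3°

Level-ground range R = v₀² sin(2θ)/g ⇒ sin(2θ) = gR/v₀² = 9.81 × 923 / 117² = 0.6615.
2θ = 41.41° or 180° − 41.41° = 138.6°, so θ = 20.71° or 69.29°.
The larger angle is 69.29°.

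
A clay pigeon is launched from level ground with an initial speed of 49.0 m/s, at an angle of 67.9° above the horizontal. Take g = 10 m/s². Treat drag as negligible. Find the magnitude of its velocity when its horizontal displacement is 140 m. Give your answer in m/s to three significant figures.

35.7 m/s

vₓ = 49.00 cos 67.9° = 18.43 m/s; v_y0 = 49.00 sin 67.9° = 45.40 m/s.
Time to reach x = 140 m: t = x/vₓ = 140/18.43 = 7.594 s.
Vertical velocity there: v_y = v_y0 − g t = 45.40 − 10.0 × 7.594 = −30.54 m/s.
Speed: √(vₓ² + v_y²) = √(18.43² + 30.54²) = 35.67 m/s.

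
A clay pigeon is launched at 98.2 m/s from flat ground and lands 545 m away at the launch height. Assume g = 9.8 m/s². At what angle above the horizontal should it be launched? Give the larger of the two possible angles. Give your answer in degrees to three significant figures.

73.2°

R = v₀² sin 2θ / g gives sin 2θ = gR/v₀² = 9.80·545/98.2² = 0.5539.
2θ = 33.63° or 180° − 33.63° = 146.4°, so θ = 16.82° or 73.18°.
The larger angle is 73.18°.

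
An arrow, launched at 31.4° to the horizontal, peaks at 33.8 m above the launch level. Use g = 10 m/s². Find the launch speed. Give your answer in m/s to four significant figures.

49.90 m/s

At the peak v_y = 0, so v_y0 = √(2gH) = √(2 × 10.0 × 33.8) = 26.00 m/s.
v_y0 = v₀ sin θ ⇒ v₀ = 26.00 / sin 31.4° = 49.90 m/s.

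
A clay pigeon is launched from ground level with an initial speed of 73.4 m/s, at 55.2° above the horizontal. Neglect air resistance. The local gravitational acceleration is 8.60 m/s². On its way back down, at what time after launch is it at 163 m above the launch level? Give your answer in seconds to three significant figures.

Resolve: vₓ = 73.40 cos 55.2° = 41.89 m/s and v_y0 = 73.40 sin 55.2° = 60.27 m/s.
Set y = v_y0 t − ½ g t² = 163: 4.300 t² − 60.27 t + 163 = 0.
Quadratic formula: t = (60.27 ± √829.16) / 8.60 = (60.27 ± 28.80) / 8.60 → t = 3.660 s or 10.36 s.
The descending-branch root is 10.36 s.

10.4 s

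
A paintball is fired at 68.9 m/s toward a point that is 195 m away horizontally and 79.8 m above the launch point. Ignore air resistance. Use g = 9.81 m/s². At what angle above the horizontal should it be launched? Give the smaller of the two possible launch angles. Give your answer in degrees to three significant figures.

35.5°

Trajectory: y = x tanθ − g x² (1 + tan²θ)/(2v₀²). With x = 195, y = 79.8, v₀ = 68.9, g = 9.81:
39.29 tan²θ − 195 tanθ + (119.1) = 0.
tanθ = [195 ± √(195² − 4 × 39.29 × (119.1))] / (2 × 39.29) = (195 ± 139.0) / 78.58, giving tanθ = 0.7132 or 4.250.
θ = 35.50° or 76.76°; the smaller is 35.50°.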